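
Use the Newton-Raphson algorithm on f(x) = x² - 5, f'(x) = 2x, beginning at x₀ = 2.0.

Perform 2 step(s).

f(x) = x² - 5
f'(x) = 2x
x₀ = 2.0

Newton-Raphson formula: x_{n+1} = x_n - f(x_n)/f'(x_n)

Iteration 1:
  f(2.000000) = -1.000000
  f'(2.000000) = 4.000000
  x_1 = 2.000000 - (-1.000000)/4.000000 = 2.250000
Iteration 2:
  f(2.250000) = 0.062500
  f'(2.250000) = 4.500000
  x_2 = 2.250000 - 0.062500/4.500000 = 2.236111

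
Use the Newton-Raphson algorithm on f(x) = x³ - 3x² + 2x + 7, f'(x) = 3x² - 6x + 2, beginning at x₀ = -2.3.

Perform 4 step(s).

f(x) = x³ - 3x² + 2x + 7
f'(x) = 3x² - 6x + 2
x₀ = -2.3

Newton-Raphson formula: x_{n+1} = x_n - f(x_n)/f'(x_n)

Iteration 1:
  f(-2.300000) = -25.637000
  f'(-2.300000) = 31.670000
  x_1 = -2.300000 - (-25.637000)/31.670000 = -1.490496
Iteration 2:
  f(-1.490496) = -5.956976
  f'(-1.490496) = 17.607707
  x_2 = -1.490496 - (-5.956976)/17.607707 = -1.152179
Iteration 3:
  f(-1.152179) = -0.816448
  f'(-1.152179) = 12.895628
  x_3 = -1.152179 - (-0.816448)/12.895628 = -1.088867
Iteration 4:
  f(-1.088867) = -0.025627
  f'(-1.088867) = 12.090100
  x_4 = -1.088867 - (-0.025627)/12.090100 = -1.086748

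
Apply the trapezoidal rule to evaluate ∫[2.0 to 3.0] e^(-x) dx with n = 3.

f(x) = e^(-x)
a = 2.0, b = 3.0, n = 3
h = (b - a)/n = 0.333333

Trapezoidal rule: (h/2)[f(x₀) + 2f(x₁) + 2f(x₂) + ... + f(xₙ)]

x_0 = 2.0000, f(x_0) = 0.135335, coefficient = 1
x_1 = 2.3333, f(x_1) = 0.096972, coefficient = 2
x_2 = 2.6667, f(x_2) = 0.069483, coefficient = 2
x_3 = 3.0000, f(x_3) = 0.049787, coefficient = 1

I ≈ (0.333333/2) × 0.518033 = 0.086339
Exact value: 0.085548
Error: 0.000791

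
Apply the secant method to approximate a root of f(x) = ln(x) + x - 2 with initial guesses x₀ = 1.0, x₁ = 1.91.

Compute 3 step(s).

f(x) = ln(x) + x - 2
x₀ = 1.0, x₁ = 1.91

Secant formula: x_{n+1} = x_n - f(x_n)(x_n - x_{n-1})/(f(x_n) - f(x_{n-1}))

Iteration 1:
  f(1.000000) = -1.000000
  f(1.910000) = 0.557103
  x_2 = 1.910000 - 0.557103×(1.910000 - 1.000000)/(0.557103 - (-1.000000))
       = 1.584419
Iteration 2:
  f(1.910000) = 0.557103
  f(1.584419) = 0.044636
  x_3 = 1.584419 - 0.044636×(1.584419 - 1.910000)/(0.044636 - 0.557103)
       = 1.556060
Iteration 3:
  f(1.584419) = 0.044636
  f(1.556060) = -0.001783
  x_4 = 1.556060 - (-0.001783)×(1.556060 - 1.584419)/(-0.001783 - 0.044636)
       = 1.557149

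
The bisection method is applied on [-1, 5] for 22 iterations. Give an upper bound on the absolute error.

Bisection error bound: |error| ≤ (b-a)/2^n
|error| ≤ (5 - (-1))/2^22 = 6/2^22
|error| ≤ 0.0000014305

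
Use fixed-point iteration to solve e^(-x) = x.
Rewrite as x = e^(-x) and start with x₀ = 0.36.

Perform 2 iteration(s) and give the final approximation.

Equation: e^(-x) = x
Fixed-point form: x = e^(-x)
x₀ = 0.36

x_1 = g(0.360000) = 0.697676
x_2 = g(0.697676) = 0.497741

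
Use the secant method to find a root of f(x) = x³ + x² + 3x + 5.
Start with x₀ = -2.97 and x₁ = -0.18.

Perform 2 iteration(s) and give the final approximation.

f(x) = x³ + x² + 3x + 5
x₀ = -2.97, x₁ = -0.18

Secant formula: x_{n+1} = x_n - f(x_n)(x_n - x_{n-1})/(f(x_n) - f(x_{n-1}))

Iteration 1:
  f(-2.970000) = -21.287173
  f(-0.180000) = 4.486568
  x_2 = -0.180000 - 4.486568×(-0.180000 - (-2.970000))/(4.486568 - (-21.287173))
       = -0.665670
Iteration 2:
  f(-0.180000) = 4.486568
  f(-0.665670) = 3.151138
  x_3 = -0.665670 - 3.151138×(-0.665670 - (-0.180000))/(3.151138 - 4.486568)
       = -1.811677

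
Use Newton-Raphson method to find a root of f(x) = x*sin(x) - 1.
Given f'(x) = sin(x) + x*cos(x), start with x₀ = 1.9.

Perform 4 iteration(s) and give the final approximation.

f(x) = x*sin(x) - 1
f'(x) = sin(x) + x*cos(x)
x₀ = 1.9

Newton-Raphson formula: x_{n+1} = x_n - f(x_n)/f'(x_n)

Iteration 1:
  f(1.900000) = 0.797970
  f'(1.900000) = 0.332050
  x_1 = 1.900000 - 0.797970/0.332050 = -0.503163
Iteration 2:
  f(-0.503163) = -0.757375
  f'(-0.503163) = -0.923001
  x_2 = -0.503163 - (-0.757375)/(-0.923001) = -1.323720
Iteration 3:
  f(-1.323720) = 0.283521
  f'(-1.323720) = -1.293374
  x_3 = -1.323720 - 0.283521/(-1.293374) = -1.104510
Iteration 4:
  f(-1.104510) = -0.013403
  f'(-1.104510) = -1.389801
  x_4 = -1.104510 - (-0.013403)/(-1.389801) = -1.114154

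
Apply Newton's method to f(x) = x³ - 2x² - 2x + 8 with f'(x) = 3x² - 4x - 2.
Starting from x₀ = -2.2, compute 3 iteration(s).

f(x) = x³ - 2x² - 2x + 8
f'(x) = 3x² - 4x - 2
x₀ = -2.2

Newton-Raphson formula: x_{n+1} = x_n - f(x_n)/f'(x_n)

Iteration 1:
  f(-2.200000) = -7.928000
  f'(-2.200000) = 21.320000
  x_1 = -2.200000 - (-7.928000)/21.320000 = -1.828143
Iteration 2:
  f(-1.828143) = -1.137771
  f'(-1.828143) = 15.338886
  x_2 = -1.828143 - (-1.137771)/15.338886 = -1.753967
Iteration 3:
  f(-1.753967) = -0.040771
  f'(-1.753967) = 14.245069
  x_3 = -1.753967 - (-0.040771)/14.245069 = -1.751105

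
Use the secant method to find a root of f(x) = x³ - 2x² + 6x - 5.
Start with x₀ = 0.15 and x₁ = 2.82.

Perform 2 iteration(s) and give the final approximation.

f(x) = x³ - 2x² + 6x - 5
x₀ = 0.15, x₁ = 2.82

Secant formula: x_{n+1} = x_n - f(x_n)(x_n - x_{n-1})/(f(x_n) - f(x_{n-1}))

Iteration 1:
  f(0.150000) = -4.141625
  f(2.820000) = 18.440968
  x_2 = 2.820000 - 18.440968×(2.820000 - 0.150000)/(18.440968 - (-4.141625))
       = 0.639675
Iteration 2:
  f(2.820000) = 18.440968
  f(0.639675) = -1.718572
  x_3 = 0.639675 - (-1.718572)×(0.639675 - 2.820000)/(-1.718572 - 18.440968)
       = 0.825545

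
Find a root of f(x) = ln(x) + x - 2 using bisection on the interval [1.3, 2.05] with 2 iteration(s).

f(x) = ln(x) + x - 2
Initial interval: [1.3, 2.05]

Iteration 1:
  c_1 = (1.300000 + 2.050000)/2 = 1.675000
  f(c_1) = f(1.675000) = 0.190813
  f(a) × f(c) < 0, new interval: [1.300000, 1.675000]
Iteration 2:
  c_2 = (1.300000 + 1.675000)/2 = 1.487500
  f(c_2) = f(1.487500) = -0.115403
  f(a) × f(c) ≥ 0, new interval: [1.487500, 1.675000]

After 2 iteration(s), the approximation is c_2 = 1.487500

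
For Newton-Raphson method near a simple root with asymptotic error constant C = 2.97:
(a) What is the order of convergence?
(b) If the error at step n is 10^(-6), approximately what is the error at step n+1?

(a) Newton-Raphson has quadratic (order 2) convergence near simple roots.
    This means |e_{n+1}| ≈ C|e_n|².

(b) With |e_n| = 10^(-6) and C = 2.97:
    |e_{n+1}| ≈ 2.97 × (10^(-6))² = 2.97 × 10^(-12)

(a) 2 (quadratic); (b) |e_{n+1}| ≈ 2.970e-12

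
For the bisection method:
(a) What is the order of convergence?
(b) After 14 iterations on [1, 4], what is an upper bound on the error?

(a) Bisection has linear (order 1) convergence; the error is halved each step.

(b) Error bound = (b-a)/2^n = (4 - 1)/2^{14}
    = 3/2^{14}

(a) 1 (linear); (b) error ≤ 1.83e-04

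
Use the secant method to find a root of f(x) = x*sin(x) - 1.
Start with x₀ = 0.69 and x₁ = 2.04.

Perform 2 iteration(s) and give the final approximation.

f(x) = x*sin(x) - 1
x₀ = 0.69, x₁ = 2.04

Secant formula: x_{n+1} = x_n - f(x_n)(x_n - x_{n-1})/(f(x_n) - f(x_{n-1}))

Iteration 1:
  f(0.690000) = -0.560789
  f(2.040000) = 0.819534
  x_2 = 2.040000 - 0.819534×(2.040000 - 0.690000)/(0.819534 - (-0.560789))
       = 1.238470
Iteration 2:
  f(2.040000) = 0.819534
  f(1.238470) = 0.170708
  x_3 = 1.238470 - 0.170708×(1.238470 - 2.040000)/(0.170708 - 0.819534)
       = 1.027585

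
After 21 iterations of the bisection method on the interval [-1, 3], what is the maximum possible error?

Bisection error bound: |error| ≤ (b-a)/2^n
|error| ≤ (3 - (-1))/2^21 = 4/2^21
|error| ≤ 0.0000019073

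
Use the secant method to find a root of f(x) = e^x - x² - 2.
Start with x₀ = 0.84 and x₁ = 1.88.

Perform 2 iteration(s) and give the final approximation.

f(x) = e^x - x² - 2
x₀ = 0.84, x₁ = 1.88

Secant formula: x_{n+1} = x_n - f(x_n)(x_n - x_{n-1})/(f(x_n) - f(x_{n-1}))

Iteration 1:
  f(0.840000) = -0.389233
  f(1.880000) = 1.019105
  x_2 = 1.880000 - 1.019105×(1.880000 - 0.840000)/(1.019105 - (-0.389233))
       = 1.127433
Iteration 2:
  f(1.880000) = 1.019105
  f(1.127433) = -0.183385
  x_3 = 1.127433 - (-0.183385)×(1.127433 - 1.880000)/(-0.183385 - 1.019105)
       = 1.242203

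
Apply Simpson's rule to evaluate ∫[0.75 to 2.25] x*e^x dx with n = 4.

f(x) = x*e^x
a = 0.75, b = 2.25, n = 4
h = (b - a)/n = 0.375000

Simpson's rule: (h/3)[f(x₀) + 4f(x₁) + 2f(x₂) + ... + f(xₙ)]

x_0 = 0.7500, f(x_0) = 1.587750, coefficient = 1
x_1 = 1.1250, f(x_1) = 3.465244, coefficient = 4
x_2 = 1.5000, f(x_2) = 6.722534, coefficient = 2
x_3 = 1.8750, f(x_3) = 12.226536, coefficient = 4
x_4 = 2.2500, f(x_4) = 21.347406, coefficient = 1

I ≈ (0.375000/3) × 99.147342 = 12.393418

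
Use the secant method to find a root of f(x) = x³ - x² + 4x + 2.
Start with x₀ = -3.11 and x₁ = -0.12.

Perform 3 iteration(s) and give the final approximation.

f(x) = x³ - x² + 4x + 2
x₀ = -3.11, x₁ = -0.12

Secant formula: x_{n+1} = x_n - f(x_n)(x_n - x_{n-1})/(f(x_n) - f(x_{n-1}))

Iteration 1:
  f(-3.110000) = -50.192331
  f(-0.120000) = 1.503872
  x_2 = -0.120000 - 1.503872×(-0.120000 - (-3.110000))/(1.503872 - (-50.192331))
       = -0.206981
Iteration 2:
  f(-0.120000) = 1.503872
  f(-0.206981) = 1.120368
  x_3 = -0.206981 - 1.120368×(-0.206981 - (-0.120000))/(1.120368 - 1.503872)
       = -0.461087
Iteration 3:
  f(-0.206981) = 1.120368
  f(-0.461087) = -0.154976
  x_4 = -0.461087 - (-0.154976)×(-0.461087 - (-0.206981))/(-0.154976 - 1.120368)
       = -0.430209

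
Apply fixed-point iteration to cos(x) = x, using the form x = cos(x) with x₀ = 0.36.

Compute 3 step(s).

Equation: cos(x) = x
Fixed-point form: x = cos(x)
x₀ = 0.36

x_1 = g(0.360000) = 0.935897
x_2 = g(0.935897) = 0.593097
x_3 = g(0.593097) = 0.829214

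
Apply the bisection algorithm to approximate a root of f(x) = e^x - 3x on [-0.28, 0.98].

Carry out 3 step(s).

f(x) = e^x - 3x
Initial interval: [-0.28, 0.98]

Iteration 1:
  c_1 = (-0.280000 + 0.980000)/2 = 0.350000
  f(c_1) = f(0.350000) = 0.369068
  f(a) × f(c) ≥ 0, new interval: [0.350000, 0.980000]
Iteration 2:
  c_2 = (0.350000 + 0.980000)/2 = 0.665000
  f(c_2) = f(0.665000) = -0.050509
  f(a) × f(c) < 0, new interval: [0.350000, 0.665000]
Iteration 3:
  c_3 = (0.350000 + 0.665000)/2 = 0.507500
  f(c_3) = f(0.507500) = 0.138633
  f(a) × f(c) ≥ 0, new interval: [0.507500, 0.665000]

After 3 iteration(s), the approximation is c_3 = 0.507500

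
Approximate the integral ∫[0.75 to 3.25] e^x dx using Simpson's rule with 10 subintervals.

f(x) = e^x
a = 0.75, b = 3.25, n = 10
h = (b - a)/n = 0.250000

Simpson's rule: (h/3)[f(x₀) + 4f(x₁) + 2f(x₂) + ... + f(xₙ)]

x_0 = 0.7500, f(x_0) = 2.117000, coefficient = 1
x_1 = 1.0000, f(x_1) = 2.718282, coefficient = 4
x_2 = 1.2500, f(x_2) = 3.490343, coefficient = 2
x_3 = 1.5000, f(x_3) = 4.481689, coefficient = 4
x_4 = 1.7500, f(x_4) = 5.754603, coefficient = 2
x_5 = 2.0000, f(x_5) = 7.389056, coefficient = 4
x_6 = 2.2500, f(x_6) = 9.487736, coefficient = 2
x_7 = 2.5000, f(x_7) = 12.182494, coefficient = 4
x_8 = 2.7500, f(x_8) = 15.642632, coefficient = 2
x_9 = 3.0000, f(x_9) = 20.085537, coefficient = 4
x_10 = 3.2500, f(x_10) = 25.790340, coefficient = 1

I ≈ (0.250000/3) × 284.086198 = 23.673850
Exact value: 23.673340
Error: 0.000510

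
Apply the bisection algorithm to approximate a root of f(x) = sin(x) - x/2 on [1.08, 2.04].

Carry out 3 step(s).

f(x) = sin(x) - x/2
Initial interval: [1.08, 2.04]

Iteration 1:
  c_1 = (1.080000 + 2.040000)/2 = 1.560000
  f(c_1) = f(1.560000) = 0.219942
  f(a) × f(c) ≥ 0, new interval: [1.560000, 2.040000]
Iteration 2:
  c_2 = (1.560000 + 2.040000)/2 = 1.800000
  f(c_2) = f(1.800000) = 0.073848
  f(a) × f(c) ≥ 0, new interval: [1.800000, 2.040000]
Iteration 3:
  c_3 = (1.800000 + 2.040000)/2 = 1.920000
  f(c_3) = f(1.920000) = -0.020355
  f(a) × f(c) < 0, new interval: [1.800000, 1.920000]

After 3 iteration(s), the approximation is c_3 = 1.920000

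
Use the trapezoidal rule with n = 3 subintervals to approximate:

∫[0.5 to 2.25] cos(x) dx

f(x) = cos(x)
a = 0.5, b = 2.25, n = 3
h = (b - a)/n = 0.583333

Trapezoidal rule: (h/2)[f(x₀) + 2f(x₁) + 2f(x₂) + ... + f(xₙ)]

x_0 = 0.5000, f(x_0) = 0.877583, coefficient = 1
x_1 = 1.0833, f(x_1) = 0.468386, coefficient = 2
x_2 = 1.6667, f(x_2) = -0.095724, coefficient = 2
x_3 = 2.2500, f(x_3) = -0.628174, coefficient = 1

I ≈ (0.583333/2) × 0.994734 = 0.290131
Exact value: 0.298648
Error: 0.008517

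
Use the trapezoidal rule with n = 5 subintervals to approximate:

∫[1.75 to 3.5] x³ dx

f(x) = x³
a = 1.75, b = 3.5, n = 5
h = (b - a)/n = 0.350000

Trapezoidal rule: (h/2)[f(x₀) + 2f(x₁) + 2f(x₂) + ... + f(xₙ)]

x_0 = 1.7500, f(x_0) = 5.359375, coefficient = 1
x_1 = 2.1000, f(x_1) = 9.261000, coefficient = 2
x_2 = 2.4500, f(x_2) = 14.706125, coefficient = 2
x_3 = 2.8000, f(x_3) = 21.952000, coefficient = 2
x_4 = 3.1500, f(x_4) = 31.255875, coefficient = 2
x_5 = 3.5000, f(x_5) = 42.875000, coefficient = 1

I ≈ (0.350000/2) × 202.584375 = 35.452266
Exact value: 35.170898
Error: 0.281367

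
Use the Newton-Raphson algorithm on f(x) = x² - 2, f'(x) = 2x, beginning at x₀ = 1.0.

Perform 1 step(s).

f(x) = x² - 2
f'(x) = 2x
x₀ = 1.0

Newton-Raphson formula: x_{n+1} = x_n - f(x_n)/f'(x_n)

Iteration 1:
  f(1.000000) = -1.000000
  f'(1.000000) = 2.000000
  x_1 = 1.000000 - (-1.000000)/2.000000 = 1.500000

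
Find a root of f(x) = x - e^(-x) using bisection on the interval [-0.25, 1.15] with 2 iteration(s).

f(x) = x - e^(-x)
Initial interval: [-0.25, 1.15]

Iteration 1:
  c_1 = (-0.250000 + 1.150000)/2 = 0.450000
  f(c_1) = f(0.450000) = -0.187628
  f(a) × f(c) ≥ 0, new interval: [0.450000, 1.150000]
Iteration 2:
  c_2 = (0.450000 + 1.150000)/2 = 0.800000
  f(c_2) = f(0.800000) = 0.350671
  f(a) × f(c) < 0, new interval: [0.450000, 0.800000]

After 2 iteration(s), the approximation is c_2 = 0.800000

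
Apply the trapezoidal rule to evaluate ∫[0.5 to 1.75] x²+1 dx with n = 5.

f(x) = x²+1
a = 0.5, b = 1.75, n = 5
h = (b - a)/n = 0.250000

Trapezoidal rule: (h/2)[f(x₀) + 2f(x₁) + 2f(x₂) + ... + f(xₙ)]

x_0 = 0.5000, f(x_0) = 1.250000, coefficient = 1
x_1 = 0.7500, f(x_1) = 1.562500, coefficient = 2
x_2 = 1.0000, f(x_2) = 2.000000, coefficient = 2
x_3 = 1.2500, f(x_3) = 2.562500, coefficient = 2
x_4 = 1.5000, f(x_4) = 3.250000, coefficient = 2
x_5 = 1.7500, f(x_5) = 4.062500, coefficient = 1

I ≈ (0.250000/2) × 24.062500 = 3.007812
Exact value: 2.994792
Error: 0.013021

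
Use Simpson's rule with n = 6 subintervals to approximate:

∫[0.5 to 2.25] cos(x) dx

f(x) = cos(x)
a = 0.5, b = 2.25, n = 6
h = (b - a)/n = 0.291667

Simpson's rule: (h/3)[f(x₀) + 4f(x₁) + 2f(x₂) + ... + f(xₙ)]

x_0 = 0.5000, f(x_0) = 0.877583, coefficient = 1
x_1 = 0.7917, f(x_1) = 0.702660, coefficient = 4
x_2 = 1.0833, f(x_2) = 0.468386, coefficient = 2
x_3 = 1.3750, f(x_3) = 0.194548, coefficient = 4
x_4 = 1.6667, f(x_4) = -0.095724, coefficient = 2
x_5 = 1.9583, f(x_5) = -0.377909, coefficient = 4
x_6 = 2.2500, f(x_6) = -0.628174, coefficient = 1

I ≈ (0.291667/3) × 3.071929 = 0.298660
Exact value: 0.298648
Error: 0.000012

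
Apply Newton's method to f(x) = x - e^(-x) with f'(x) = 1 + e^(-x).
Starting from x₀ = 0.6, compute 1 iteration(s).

f(x) = x - e^(-x)
f'(x) = 1 + e^(-x)
x₀ = 0.6

Newton-Raphson formula: x_{n+1} = x_n - f(x_n)/f'(x_n)

Iteration 1:
  f(0.600000) = 0.051188
  f'(0.600000) = 1.548812
  x_1 = 0.600000 - 0.051188/1.548812 = 0.566950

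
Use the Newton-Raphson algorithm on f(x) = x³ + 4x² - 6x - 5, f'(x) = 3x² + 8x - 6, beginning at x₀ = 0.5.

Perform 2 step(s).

f(x) = x³ + 4x² - 6x - 5
f'(x) = 3x² + 8x - 6
x₀ = 0.5

Newton-Raphson formula: x_{n+1} = x_n - f(x_n)/f'(x_n)

Iteration 1:
  f(0.500000) = -6.875000
  f'(0.500000) = -1.250000
  x_1 = 0.500000 - (-6.875000)/(-1.250000) = -5.000000
Iteration 2:
  f(-5.000000) = 0.000000
  f'(-5.000000) = 29.000000
  x_2 = -5.000000 - 0.000000/29.000000 = -5.000000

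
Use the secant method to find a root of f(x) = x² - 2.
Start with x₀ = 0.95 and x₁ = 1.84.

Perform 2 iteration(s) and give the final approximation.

f(x) = x² - 2
x₀ = 0.95, x₁ = 1.84

Secant formula: x_{n+1} = x_n - f(x_n)(x_n - x_{n-1})/(f(x_n) - f(x_{n-1}))

Iteration 1:
  f(0.950000) = -1.097500
  f(1.840000) = 1.385600
  x_2 = 1.840000 - 1.385600×(1.840000 - 0.950000)/(1.385600 - (-1.097500))
       = 1.343369
Iteration 2:
  f(1.840000) = 1.385600
  f(1.343369) = -0.195359
  x_3 = 1.343369 - (-0.195359)×(1.343369 - 1.840000)/(-0.195359 - 1.385600)
       = 1.404738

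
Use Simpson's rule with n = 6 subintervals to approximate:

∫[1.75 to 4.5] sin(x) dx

f(x) = sin(x)
a = 1.75, b = 4.5, n = 6
h = (b - a)/n = 0.458333

Simpson's rule: (h/3)[f(x₀) + 4f(x₁) + 2f(x₂) + ... + f(xₙ)]

x_0 = 1.7500, f(x_0) = 0.983986, coefficient = 1
x_1 = 2.2083, f(x_1) = 0.803564, coefficient = 4
x_2 = 2.6667, f(x_2) = 0.457273, coefficient = 2
x_3 = 3.1250, f(x_3) = 0.016592, coefficient = 4
x_4 = 3.5833, f(x_4) = -0.427514, coefficient = 2
x_5 = 4.0417, f(x_5) = -0.783373, coefficient = 4
x_6 = 4.5000, f(x_6) = -0.977530, coefficient = 1

I ≈ (0.458333/3) × 0.213106 = 0.032558
Exact value: 0.032550
Error: 0.000008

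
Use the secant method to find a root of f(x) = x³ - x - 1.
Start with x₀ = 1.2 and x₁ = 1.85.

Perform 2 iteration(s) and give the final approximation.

f(x) = x³ - x - 1
x₀ = 1.2, x₁ = 1.85

Secant formula: x_{n+1} = x_n - f(x_n)(x_n - x_{n-1})/(f(x_n) - f(x_{n-1}))

Iteration 1:
  f(1.200000) = -0.472000
  f(1.850000) = 3.481625
  x_2 = 1.850000 - 3.481625×(1.850000 - 1.200000)/(3.481625 - (-0.472000))
       = 1.277600
Iteration 2:
  f(1.850000) = 3.481625
  f(1.277600) = -0.192224
  x_3 = 1.277600 - (-0.192224)×(1.277600 - 1.850000)/(-0.192224 - 3.481625)
       = 1.307549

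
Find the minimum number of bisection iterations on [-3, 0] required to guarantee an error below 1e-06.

We need (b-a)/2^n ≤ 1e-06
(0 - (-3))/2^n ≤ 1e-06
3/2^n ≤ 1e-06
2^n ≥ 3000000
n ≥ log₂(3000000) = 21.52
n ≥ 22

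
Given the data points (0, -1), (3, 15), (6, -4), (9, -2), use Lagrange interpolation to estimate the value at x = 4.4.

Lagrange interpolation formula:
P(x) = Σ yᵢ × Lᵢ(x)
where Lᵢ(x) = Π_{j≠i} (x - xⱼ)/(xᵢ - xⱼ)

L_0(4.4) = (4.4 - 3)/(0 - 3) × (4.4 - 6)/(0 - 6) × (4.4 - 9)/(0 - 9) = -0.063605
L_1(4.4) = (4.4 - 0)/(3 - 0) × (4.4 - 6)/(3 - 6) × (4.4 - 9)/(3 - 9) = 0.599704
L_2(4.4) = (4.4 - 0)/(6 - 0) × (4.4 - 3)/(6 - 3) × (4.4 - 9)/(6 - 9) = 0.524741
L_3(4.4) = (4.4 - 0)/(9 - 0) × (4.4 - 3)/(9 - 3) × (4.4 - 6)/(9 - 6) = -0.060840

P(4.4) = (-1)×L_0(4.4) + 15×L_1(4.4) + (-4)×L_2(4.4) + (-2)×L_3(4.4)
P(4.4) = 7.081877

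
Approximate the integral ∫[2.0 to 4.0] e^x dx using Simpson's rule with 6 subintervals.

f(x) = e^x
a = 2.0, b = 4.0, n = 6
h = (b - a)/n = 0.333333

Simpson's rule: (h/3)[f(x₀) + 4f(x₁) + 2f(x₂) + ... + f(xₙ)]

x_0 = 2.0000, f(x_0) = 7.389056, coefficient = 1
x_1 = 2.3333, f(x_1) = 10.312259, coefficient = 4
x_2 = 2.6667, f(x_2) = 14.391916, coefficient = 2
x_3 = 3.0000, f(x_3) = 20.085537, coefficient = 4
x_4 = 3.3333, f(x_4) = 28.031625, coefficient = 2
x_5 = 3.6667, f(x_5) = 39.121284, coefficient = 4
x_6 = 4.0000, f(x_6) = 54.598150, coefficient = 1

I ≈ (0.333333/3) × 424.910606 = 47.212290
Exact value: 47.209094
Error: 0.003196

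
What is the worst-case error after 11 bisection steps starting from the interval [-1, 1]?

Bisection error bound: |error| ≤ (b-a)/2^n
|error| ≤ (1 - (-1))/2^11 = 2/2^11
|error| ≤ 0.0009765625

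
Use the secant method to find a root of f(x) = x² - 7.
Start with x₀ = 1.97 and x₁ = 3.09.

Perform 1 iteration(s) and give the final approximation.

f(x) = x² - 7
x₀ = 1.97, x₁ = 3.09

Secant formula: x_{n+1} = x_n - f(x_n)(x_n - x_{n-1})/(f(x_n) - f(x_{n-1}))

Iteration 1:
  f(1.970000) = -3.119100
  f(3.090000) = 2.548100
  x_2 = 3.090000 - 2.548100×(3.090000 - 1.970000)/(2.548100 - (-3.119100))
       = 2.586423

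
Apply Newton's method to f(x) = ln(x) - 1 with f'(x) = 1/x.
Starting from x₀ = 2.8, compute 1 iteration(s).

f(x) = ln(x) - 1
f'(x) = 1/x
x₀ = 2.8

Newton-Raphson formula: x_{n+1} = x_n - f(x_n)/f'(x_n)

Iteration 1:
  f(2.800000) = 0.029619
  f'(2.800000) = 0.357143
  x_1 = 2.800000 - 0.029619/0.357143 = 2.717066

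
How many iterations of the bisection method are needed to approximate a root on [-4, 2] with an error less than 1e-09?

We need (b-a)/2^n ≤ 1e-09
(2 - (-4))/2^n ≤ 1e-09
6/2^n ≤ 1e-09
2^n ≥ 6000000000
n ≥ log₂(6000000000) = 32.48
n ≥ 33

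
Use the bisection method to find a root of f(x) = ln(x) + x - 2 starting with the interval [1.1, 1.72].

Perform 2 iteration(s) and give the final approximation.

f(x) = ln(x) + x - 2
Initial interval: [1.1, 1.72]

Iteration 1:
  c_1 = (1.100000 + 1.720000)/2 = 1.410000
  f(c_1) = f(1.410000) = -0.246410
  f(a) × f(c) ≥ 0, new interval: [1.410000, 1.720000]
Iteration 2:
  c_2 = (1.410000 + 1.720000)/2 = 1.565000
  f(c_2) = f(1.565000) = 0.012886
  f(a) × f(c) < 0, new interval: [1.410000, 1.565000]

After 2 iteration(s), the approximation is c_2 = 1.565000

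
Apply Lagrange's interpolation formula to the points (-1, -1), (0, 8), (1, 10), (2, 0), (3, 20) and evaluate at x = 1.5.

Lagrange interpolation formula:
P(x) = Σ yᵢ × Lᵢ(x)
where Lᵢ(x) = Π_{j≠i} (x - xⱼ)/(xᵢ - xⱼ)

L_0(1.5) = (1.5 - 0)/(-1 - 0) × (1.5 - 1)/(-1 - 1) × (1.5 - 2)/(-1 - 2) × (1.5 - 3)/(-1 - 3) = 0.023438
L_1(1.5) = (1.5 - (-1))/(0 - (-1)) × (1.5 - 1)/(0 - 1) × (1.5 - 2)/(0 - 2) × (1.5 - 3)/(0 - 3) = -0.156250
L_2(1.5) = (1.5 - (-1))/(1 - (-1)) × (1.5 - 0)/(1 - 0) × (1.5 - 2)/(1 - 2) × (1.5 - 3)/(1 - 3) = 0.703125
L_3(1.5) = (1.5 - (-1))/(2 - (-1)) × (1.5 - 0)/(2 - 0) × (1.5 - 1)/(2 - 1) × (1.5 - 3)/(2 - 3) = 0.468750
L_4(1.5) = (1.5 - (-1))/(3 - (-1)) × (1.5 - 0)/(3 - 0) × (1.5 - 1)/(3 - 1) × (1.5 - 2)/(3 - 2) = -0.039062

P(1.5) = (-1)×L_0(1.5) + 8×L_1(1.5) + 10×L_2(1.5) + 0×L_3(1.5) + 20×L_4(1.5)
P(1.5) = 4.976562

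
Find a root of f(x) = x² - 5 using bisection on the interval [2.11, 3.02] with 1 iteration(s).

f(x) = x² - 5
Initial interval: [2.11, 3.02]

Iteration 1:
  c_1 = (2.110000 + 3.020000)/2 = 2.565000
  f(c_1) = f(2.565000) = 1.579225
  f(a) × f(c) < 0, new interval: [2.110000, 2.565000]

After 1 iteration(s), the approximation is c_1 = 2.565000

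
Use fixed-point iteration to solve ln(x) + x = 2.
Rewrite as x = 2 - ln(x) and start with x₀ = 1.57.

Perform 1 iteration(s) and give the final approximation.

Equation: ln(x) + x = 2
Fixed-point form: x = 2 - ln(x)
x₀ = 1.57

x_1 = g(1.570000) = 1.548924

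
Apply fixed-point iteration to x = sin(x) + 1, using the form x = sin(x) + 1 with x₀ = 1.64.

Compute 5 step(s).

Equation: x = sin(x) + 1
Fixed-point form: x = sin(x) + 1
x₀ = 1.64

x_1 = g(1.640000) = 1.997606
x_2 = g(1.997606) = 1.910291
x_3 = g(1.910291) = 1.942923
x_4 = g(1.942923) = 1.931556
x_5 = g(1.931556) = 1.935629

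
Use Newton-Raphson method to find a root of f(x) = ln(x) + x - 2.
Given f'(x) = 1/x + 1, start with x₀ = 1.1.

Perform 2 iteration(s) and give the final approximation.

f(x) = ln(x) + x - 2
f'(x) = 1/x + 1
x₀ = 1.1

Newton-Raphson formula: x_{n+1} = x_n - f(x_n)/f'(x_n)

Iteration 1:
  f(1.100000) = -0.804690
  f'(1.100000) = 1.909091
  x_1 = 1.100000 - (-0.804690)/1.909091 = 1.521504
Iteration 2:
  f(1.521504) = -0.058796
  f'(1.521504) = 1.657244
  x_2 = 1.521504 - (-0.058796)/1.657244 = 1.556983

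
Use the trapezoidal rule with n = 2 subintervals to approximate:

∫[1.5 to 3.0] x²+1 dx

f(x) = x²+1
a = 1.5, b = 3.0, n = 2
h = (b - a)/n = 0.750000

Trapezoidal rule: (h/2)[f(x₀) + 2f(x₁) + 2f(x₂) + ... + f(xₙ)]

x_0 = 1.5000, f(x_0) = 3.250000, coefficient = 1
x_1 = 2.2500, f(x_1) = 6.062500, coefficient = 2
x_2 = 3.0000, f(x_2) = 10.000000, coefficient = 1

I ≈ (0.750000/2) × 25.375000 = 9.515625
Exact value: 9.375000
Error: 0.140625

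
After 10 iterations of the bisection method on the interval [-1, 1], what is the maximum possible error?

Bisection error bound: |error| ≤ (b-a)/2^n
|error| ≤ (1 - (-1))/2^10 = 2/2^10
|error| ≤ 0.0019531250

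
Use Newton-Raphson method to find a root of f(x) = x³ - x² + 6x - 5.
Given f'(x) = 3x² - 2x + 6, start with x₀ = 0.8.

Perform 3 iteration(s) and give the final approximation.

f(x) = x³ - x² + 6x - 5
f'(x) = 3x² - 2x + 6
x₀ = 0.8

Newton-Raphson formula: x_{n+1} = x_n - f(x_n)/f'(x_n)

Iteration 1:
  f(0.800000) = -0.328000
  f'(0.800000) = 6.320000
  x_1 = 0.800000 - (-0.328000)/6.320000 = 0.851899
Iteration 2:
  f(0.851899) = 0.003911
  f'(0.851899) = 6.473397
  x_2 = 0.851899 - 0.003911/6.473397 = 0.851295
Iteration 3:
  f(0.851295) = 0.000001
  f'(0.851295) = 6.471518
  x_3 = 0.851295 - 0.000001/6.471518 = 0.851295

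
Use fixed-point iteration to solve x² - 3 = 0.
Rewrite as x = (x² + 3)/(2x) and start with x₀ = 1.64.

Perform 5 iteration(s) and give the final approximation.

Equation: x² - 3 = 0
Fixed-point form: x = (x² + 3)/(2x)
x₀ = 1.64

x_1 = g(1.640000) = 1.734634
x_2 = g(1.734634) = 1.732053
x_3 = g(1.732053) = 1.732051
x_4 = g(1.732051) = 1.732051
x_5 = g(1.732051) = 1.732051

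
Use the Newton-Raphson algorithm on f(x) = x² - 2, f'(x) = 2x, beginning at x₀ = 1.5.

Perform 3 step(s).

f(x) = x² - 2
f'(x) = 2x
x₀ = 1.5

Newton-Raphson formula: x_{n+1} = x_n - f(x_n)/f'(x_n)

Iteration 1:
  f(1.500000) = 0.250000
  f'(1.500000) = 3.000000
  x_1 = 1.500000 - 0.250000/3.000000 = 1.416667
Iteration 2:
  f(1.416667) = 0.006944
  f'(1.416667) = 2.833333
  x_2 = 1.416667 - 0.006944/2.833333 = 1.414216
Iteration 3:
  f(1.414216) = 0.000006
  f'(1.414216) = 2.828431
  x_3 = 1.414216 - 0.000006/2.828431 = 1.414214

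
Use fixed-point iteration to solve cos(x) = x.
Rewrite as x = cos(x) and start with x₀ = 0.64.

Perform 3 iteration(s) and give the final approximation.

Equation: cos(x) = x
Fixed-point form: x = cos(x)
x₀ = 0.64

x_1 = g(0.640000) = 0.802096
x_2 = g(0.802096) = 0.695202
x_3 = g(0.695202) = 0.767924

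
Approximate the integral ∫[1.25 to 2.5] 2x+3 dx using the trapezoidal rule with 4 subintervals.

f(x) = 2x+3
a = 1.25, b = 2.5, n = 4
h = (b - a)/n = 0.312500

Trapezoidal rule: (h/2)[f(x₀) + 2f(x₁) + 2f(x₂) + ... + f(xₙ)]

x_0 = 1.2500, f(x_0) = 5.500000, coefficient = 1
x_1 = 1.5625, f(x_1) = 6.125000, coefficient = 2
x_2 = 1.8750, f(x_2) = 6.750000, coefficient = 2
x_3 = 2.1875, f(x_3) = 7.375000, coefficient = 2
x_4 = 2.5000, f(x_4) = 8.000000, coefficient = 1

I ≈ (0.312500/2) × 54.000000 = 8.437500
Exact value: 8.437500
Error: 0.000000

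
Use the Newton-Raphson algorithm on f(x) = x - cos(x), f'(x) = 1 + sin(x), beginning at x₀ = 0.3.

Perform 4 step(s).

f(x) = x - cos(x)
f'(x) = 1 + sin(x)
x₀ = 0.3

Newton-Raphson formula: x_{n+1} = x_n - f(x_n)/f'(x_n)

Iteration 1:
  f(0.300000) = -0.655336
  f'(0.300000) = 1.295520
  x_1 = 0.300000 - (-0.655336)/1.295520 = 0.805848
Iteration 2:
  f(0.805848) = 0.113349
  f'(0.805848) = 1.721418
  x_2 = 0.805848 - 0.113349/1.721418 = 0.740002
Iteration 3:
  f(0.740002) = 0.001535
  f'(0.740002) = 1.674289
  x_3 = 0.740002 - 0.001535/1.674289 = 0.739085
Iteration 4:
  f(0.739085) = 0.000000
  f'(0.739085) = 1.673612
  x_4 = 0.739085 - 0.000000/1.673612 = 0.739085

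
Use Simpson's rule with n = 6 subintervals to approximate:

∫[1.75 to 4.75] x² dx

f(x) = x²
a = 1.75, b = 4.75, n = 6
h = (b - a)/n = 0.500000

Simpson's rule: (h/3)[f(x₀) + 4f(x₁) + 2f(x₂) + ... + f(xₙ)]

x_0 = 1.7500, f(x_0) = 3.062500, coefficient = 1
x_1 = 2.2500, f(x_1) = 5.062500, coefficient = 4
x_2 = 2.7500, f(x_2) = 7.562500, coefficient = 2
x_3 = 3.2500, f(x_3) = 10.562500, coefficient = 4
x_4 = 3.7500, f(x_4) = 14.062500, coefficient = 2
x_5 = 4.2500, f(x_5) = 18.062500, coefficient = 4
x_6 = 4.7500, f(x_6) = 22.562500, coefficient = 1

I ≈ (0.500000/3) × 203.625000 = 33.937500
Exact value: 33.937500
Error: 0.000000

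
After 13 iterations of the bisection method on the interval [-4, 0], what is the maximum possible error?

Bisection error bound: |error| ≤ (b-a)/2^n
|error| ≤ (0 - (-4))/2^13 = 4/2^13
|error| ≤ 0.0004882812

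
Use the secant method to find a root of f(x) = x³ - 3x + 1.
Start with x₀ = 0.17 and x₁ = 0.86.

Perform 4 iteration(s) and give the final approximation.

f(x) = x³ - 3x + 1
x₀ = 0.17, x₁ = 0.86

Secant formula: x_{n+1} = x_n - f(x_n)(x_n - x_{n-1})/(f(x_n) - f(x_{n-1}))

Iteration 1:
  f(0.170000) = 0.494913
  f(0.860000) = -0.943944
  x_2 = 0.860000 - (-0.943944)×(0.860000 - 0.170000)/(-0.943944 - 0.494913)
       = 0.407334
Iteration 2:
  f(0.860000) = -0.943944
  f(0.407334) = -0.154417
  x_3 = 0.407334 - (-0.154417)×(0.407334 - 0.860000)/(-0.154417 - (-0.943944))
       = 0.318801
Iteration 3:
  f(0.407334) = -0.154417
  f(0.318801) = 0.075998
  x_4 = 0.318801 - 0.075998×(0.318801 - 0.407334)/(0.075998 - (-0.154417))
       = 0.348002
Iteration 4:
  f(0.318801) = 0.075998
  f(0.348002) = -0.001861
  x_5 = 0.348002 - (-0.001861)×(0.348002 - 0.318801)/(-0.001861 - 0.075998)
       = 0.347304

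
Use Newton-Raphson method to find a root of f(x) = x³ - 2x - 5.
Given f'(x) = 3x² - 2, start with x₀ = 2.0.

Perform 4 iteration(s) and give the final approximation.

f(x) = x³ - 2x - 5
f'(x) = 3x² - 2
x₀ = 2.0

Newton-Raphson formula: x_{n+1} = x_n - f(x_n)/f'(x_n)

Iteration 1:
  f(2.000000) = -1.000000
  f'(2.000000) = 10.000000
  x_1 = 2.000000 - (-1.000000)/10.000000 = 2.100000
Iteration 2:
  f(2.100000) = 0.061000
  f'(2.100000) = 11.230000
  x_2 = 2.100000 - 0.061000/11.230000 = 2.094568
Iteration 3:
  f(2.094568) = 0.000186
  f'(2.094568) = 11.161647
  x_3 = 2.094568 - 0.000186/11.161647 = 2.094551
Iteration 4:
  f(2.094551) = 0.000000
  f'(2.094551) = 11.161438
  x_4 = 2.094551 - 0.000000/11.161438 = 2.094551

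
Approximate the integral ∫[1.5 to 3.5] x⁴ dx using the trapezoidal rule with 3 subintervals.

f(x) = x⁴
a = 1.5, b = 3.5, n = 3
h = (b - a)/n = 0.666667

Trapezoidal rule: (h/2)[f(x₀) + 2f(x₁) + 2f(x₂) + ... + f(xₙ)]

x_0 = 1.5000, f(x_0) = 5.062500, coefficient = 1
x_1 = 2.1667, f(x_1) = 22.037809, coefficient = 2
x_2 = 2.8333, f(x_2) = 64.445216, coefficient = 2
x_3 = 3.5000, f(x_3) = 150.062500, coefficient = 1

I ≈ (0.666667/2) × 328.091049 = 109.363683
Exact value: 103.525000
Error: 5.838683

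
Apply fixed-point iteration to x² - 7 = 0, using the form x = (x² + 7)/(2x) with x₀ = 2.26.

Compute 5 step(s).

Equation: x² - 7 = 0
Fixed-point form: x = (x² + 7)/(2x)
x₀ = 2.26

x_1 = g(2.260000) = 2.678673
x_2 = g(2.678673) = 2.645954
x_3 = g(2.645954) = 2.645751
x_4 = g(2.645751) = 2.645751
x_5 = g(2.645751) = 2.645751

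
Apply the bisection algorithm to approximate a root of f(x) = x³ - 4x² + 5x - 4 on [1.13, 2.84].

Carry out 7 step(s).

f(x) = x³ - 4x² + 5x - 4
Initial interval: [1.13, 2.84]

Iteration 1:
  c_1 = (1.130000 + 2.840000)/2 = 1.985000
  f(c_1) = f(1.985000) = -2.014553
  f(a) × f(c) ≥ 0, new interval: [1.985000, 2.840000]
Iteration 2:
  c_2 = (1.985000 + 2.840000)/2 = 2.412500
  f(c_2) = f(2.412500) = -1.176998
  f(a) × f(c) ≥ 0, new interval: [2.412500, 2.840000]
Iteration 3:
  c_3 = (2.412500 + 2.840000)/2 = 2.626250
  f(c_3) = f(2.626250) = -0.343763
  f(a) × f(c) ≥ 0, new interval: [2.626250, 2.840000]
Iteration 4:
  c_4 = (2.626250 + 2.840000)/2 = 2.733125
  f(c_4) = f(2.733125) = 0.202104
  f(a) × f(c) < 0, new interval: [2.626250, 2.733125]
Iteration 5:
  c_5 = (2.626250 + 2.733125)/2 = 2.679688
  f(c_5) = f(2.679688) = -0.082364
  f(a) × f(c) ≥ 0, new interval: [2.679688, 2.733125]
Iteration 6:
  c_6 = (2.679688 + 2.733125)/2 = 2.706406
  f(c_6) = f(2.706406) = 0.056929
  f(a) × f(c) < 0, new interval: [2.679688, 2.706406]
Iteration 7:
  c_7 = (2.679688 + 2.706406)/2 = 2.693047
  f(c_7) = f(2.693047) = -0.013445
  f(a) × f(c) ≥ 0, new interval: [2.693047, 2.706406]

After 7 iteration(s), the approximation is c_7 = 2.693047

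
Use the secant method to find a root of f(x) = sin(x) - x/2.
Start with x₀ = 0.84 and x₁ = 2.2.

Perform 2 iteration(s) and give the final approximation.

f(x) = sin(x) - x/2
x₀ = 0.84, x₁ = 2.2

Secant formula: x_{n+1} = x_n - f(x_n)(x_n - x_{n-1})/(f(x_n) - f(x_{n-1}))

Iteration 1:
  f(0.840000) = 0.324643
  f(2.200000) = -0.291504
  x_2 = 2.200000 - (-0.291504)×(2.200000 - 0.840000)/(-0.291504 - 0.324643)
       = 1.556574
Iteration 2:
  f(2.200000) = -0.291504
  f(1.556574) = 0.221612
  x_3 = 1.556574 - 0.221612×(1.556574 - 2.200000)/(0.221612 - (-0.291504))
       = 1.834466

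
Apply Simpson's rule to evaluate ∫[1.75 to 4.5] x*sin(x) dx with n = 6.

f(x) = x*sin(x)
a = 1.75, b = 4.5, n = 6
h = (b - a)/n = 0.458333

Simpson's rule: (h/3)[f(x₀) + 4f(x₁) + 2f(x₂) + ... + f(xₙ)]

x_0 = 1.7500, f(x_0) = 1.721975, coefficient = 1
x_1 = 2.2083, f(x_1) = 1.774538, coefficient = 4
x_2 = 2.6667, f(x_2) = 1.219394, coefficient = 2
x_3 = 3.1250, f(x_3) = 0.051850, coefficient = 4
x_4 = 3.5833, f(x_4) = -1.531924, coefficient = 2
x_5 = 4.0417, f(x_5) = -3.166132, coefficient = 4
x_6 = 4.5000, f(x_6) = -4.398886, coefficient = 1

I ≈ (0.458333/3) × -8.660951 = -1.323201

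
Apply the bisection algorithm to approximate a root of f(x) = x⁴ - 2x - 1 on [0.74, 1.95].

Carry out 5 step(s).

f(x) = x⁴ - 2x - 1
Initial interval: [0.74, 1.95]

Iteration 1:
  c_1 = (0.740000 + 1.950000)/2 = 1.345000
  f(c_1) = f(1.345000) = -0.417429
  f(a) × f(c) ≥ 0, new interval: [1.345000, 1.950000]
Iteration 2:
  c_2 = (1.345000 + 1.950000)/2 = 1.647500
  f(c_2) = f(1.647500) = 3.072187
  f(a) × f(c) < 0, new interval: [1.345000, 1.647500]
Iteration 3:
  c_3 = (1.345000 + 1.647500)/2 = 1.496250
  f(c_3) = f(1.496250) = 1.019565
  f(a) × f(c) < 0, new interval: [1.345000, 1.496250]
Iteration 4:
  c_4 = (1.345000 + 1.496250)/2 = 1.420625
  f(c_4) = f(1.420625) = 0.231782
  f(a) × f(c) < 0, new interval: [1.345000, 1.420625]
Iteration 5:
  c_5 = (1.345000 + 1.420625)/2 = 1.382812
  f(c_5) = f(1.382812) = -0.109229
  f(a) × f(c) ≥ 0, new interval: [1.382812, 1.420625]

After 5 iteration(s), the approximation is c_5 = 1.382812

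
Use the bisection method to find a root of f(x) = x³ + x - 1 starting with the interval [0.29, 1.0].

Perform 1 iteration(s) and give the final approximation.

f(x) = x³ + x - 1
Initial interval: [0.29, 1.0]

Iteration 1:
  c_1 = (0.290000 + 1.000000)/2 = 0.645000
  f(c_1) = f(0.645000) = -0.086664
  f(a) × f(c) ≥ 0, new interval: [0.645000, 1.000000]

After 1 iteration(s), the approximation is c_1 = 0.645000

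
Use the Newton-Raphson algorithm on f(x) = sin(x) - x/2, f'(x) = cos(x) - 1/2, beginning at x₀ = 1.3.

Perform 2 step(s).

f(x) = sin(x) - x/2
f'(x) = cos(x) - 1/2
x₀ = 1.3

Newton-Raphson formula: x_{n+1} = x_n - f(x_n)/f'(x_n)

Iteration 1:
  f(1.300000) = 0.313558
  f'(1.300000) = -0.232501
  x_1 = 1.300000 - 0.313558/(-0.232501) = 2.648631
Iteration 2:
  f(2.648631) = -0.851078
  f'(2.648631) = -1.380935
  x_2 = 2.648631 - (-0.851078)/(-1.380935) = 2.032325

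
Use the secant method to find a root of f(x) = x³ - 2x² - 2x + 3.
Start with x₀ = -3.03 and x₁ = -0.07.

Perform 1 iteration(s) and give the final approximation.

f(x) = x³ - 2x² - 2x + 3
x₀ = -3.03, x₁ = -0.07

Secant formula: x_{n+1} = x_n - f(x_n)(x_n - x_{n-1})/(f(x_n) - f(x_{n-1}))

Iteration 1:
  f(-3.030000) = -37.119927
  f(-0.070000) = 3.129857
  x_2 = -0.070000 - 3.129857×(-0.070000 - (-3.030000))/(3.129857 - (-37.119927))
       = -0.300172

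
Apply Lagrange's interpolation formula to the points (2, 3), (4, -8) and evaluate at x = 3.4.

Lagrange interpolation formula:
P(x) = Σ yᵢ × Lᵢ(x)
where Lᵢ(x) = Π_{j≠i} (x - xⱼ)/(xᵢ - xⱼ)

L_0(3.4) = (3.4 - 4)/(2 - 4) = 0.300000
L_1(3.4) = (3.4 - 2)/(4 - 2) = 0.700000

P(3.4) = 3×L_0(3.4) + (-8)×L_1(3.4)
P(3.4) = -4.700000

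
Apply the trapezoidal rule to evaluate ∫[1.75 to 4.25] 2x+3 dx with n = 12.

f(x) = 2x+3
a = 1.75, b = 4.25, n = 12
h = (b - a)/n = 0.208333

Trapezoidal rule: (h/2)[f(x₀) + 2f(x₁) + 2f(x₂) + ... + f(xₙ)]

x_0 = 1.7500, f(x_0) = 6.500000, coefficient = 1
x_1 = 1.9583, f(x_1) = 6.916667, coefficient = 2
x_2 = 2.1667, f(x_2) = 7.333333, coefficient = 2
x_3 = 2.3750, f(x_3) = 7.750000, coefficient = 2
x_4 = 2.5833, f(x_4) = 8.166667, coefficient = 2
x_5 = 2.7917, f(x_5) = 8.583333, coefficient = 2
x_6 = 3.0000, f(x_6) = 9.000000, coefficient = 2
x_7 = 3.2083, f(x_7) = 9.416667, coefficient = 2
x_8 = 3.4167, f(x_8) = 9.833333, coefficient = 2
x_9 = 3.6250, f(x_9) = 10.250000, coefficient = 2
x_10 = 3.8333, f(x_10) = 10.666667, coefficient = 2
x_11 = 4.0417, f(x_11) = 11.083333, coefficient = 2
x_12 = 4.2500, f(x_12) = 11.500000, coefficient = 1

I ≈ (0.208333/2) × 216.000000 = 22.500000
Exact value: 22.500000
Error: 0.000000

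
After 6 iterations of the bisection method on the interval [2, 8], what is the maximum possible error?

Bisection error bound: |error| ≤ (b-a)/2^n
|error| ≤ (8 - 2)/2^6 = 6/2^6
|error| ≤ 0.0937500000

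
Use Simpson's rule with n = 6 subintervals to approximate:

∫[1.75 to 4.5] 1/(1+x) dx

f(x) = 1/(1+x)
a = 1.75, b = 4.5, n = 6
h = (b - a)/n = 0.458333

Simpson's rule: (h/3)[f(x₀) + 4f(x₁) + 2f(x₂) + ... + f(xₙ)]

x_0 = 1.7500, f(x_0) = 0.363636, coefficient = 1
x_1 = 2.2083, f(x_1) = 0.311688, coefficient = 4
x_2 = 2.6667, f(x_2) = 0.272727, coefficient = 2
x_3 = 3.1250, f(x_3) = 0.242424, coefficient = 4
x_4 = 3.5833, f(x_4) = 0.218182, coefficient = 2
x_5 = 4.0417, f(x_5) = 0.198347, coefficient = 4
x_6 = 4.5000, f(x_6) = 0.181818, coefficient = 1

I ≈ (0.458333/3) × 4.537111 = 0.693170
Exact value: 0.693147
Error: 0.000023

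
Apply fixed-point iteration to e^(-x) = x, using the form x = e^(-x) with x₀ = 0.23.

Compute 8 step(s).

Equation: e^(-x) = x
Fixed-point form: x = e^(-x)
x₀ = 0.23

x_1 = g(0.230000) = 0.794534
x_2 = g(0.794534) = 0.451792
x_3 = g(0.451792) = 0.636487
x_4 = g(0.636487) = 0.529148
x_5 = g(0.529148) = 0.589107
x_6 = g(0.589107) = 0.554823
x_7 = g(0.554823) = 0.574174
x_8 = g(0.574174) = 0.563170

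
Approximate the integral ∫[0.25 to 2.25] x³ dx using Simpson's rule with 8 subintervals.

f(x) = x³
a = 0.25, b = 2.25, n = 8
h = (b - a)/n = 0.250000

Simpson's rule: (h/3)[f(x₀) + 4f(x₁) + 2f(x₂) + ... + f(xₙ)]

x_0 = 0.2500, f(x_0) = 0.015625, coefficient = 1
x_1 = 0.5000, f(x_1) = 0.125000, coefficient = 4
x_2 = 0.7500, f(x_2) = 0.421875, coefficient = 2
x_3 = 1.0000, f(x_3) = 1.000000, coefficient = 4
x_4 = 1.2500, f(x_4) = 1.953125, coefficient = 2
x_5 = 1.5000, f(x_5) = 3.375000, coefficient = 4
x_6 = 1.7500, f(x_6) = 5.359375, coefficient = 2
x_7 = 2.0000, f(x_7) = 8.000000, coefficient = 4
x_8 = 2.2500, f(x_8) = 11.390625, coefficient = 1

I ≈ (0.250000/3) × 76.875000 = 6.406250
Exact value: 6.406250
Error: 0.000000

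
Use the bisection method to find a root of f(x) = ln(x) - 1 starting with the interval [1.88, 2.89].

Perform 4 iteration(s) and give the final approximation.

f(x) = ln(x) - 1
Initial interval: [1.88, 2.89]

Iteration 1:
  c_1 = (1.880000 + 2.890000)/2 = 2.385000
  f(c_1) = f(2.385000) = -0.130801
  f(a) × f(c) ≥ 0, new interval: [2.385000, 2.890000]
Iteration 2:
  c_2 = (2.385000 + 2.890000)/2 = 2.637500
  f(c_2) = f(2.637500) = -0.030169
  f(a) × f(c) ≥ 0, new interval: [2.637500, 2.890000]
Iteration 3:
  c_3 = (2.637500 + 2.890000)/2 = 2.763750
  f(c_3) = f(2.763750) = 0.016588
  f(a) × f(c) < 0, new interval: [2.637500, 2.763750]
Iteration 4:
  c_4 = (2.637500 + 2.763750)/2 = 2.700625
  f(c_4) = f(2.700625) = -0.006517
  f(a) × f(c) ≥ 0, new interval: [2.700625, 2.763750]

After 4 iteration(s), the approximation is c_4 = 2.700625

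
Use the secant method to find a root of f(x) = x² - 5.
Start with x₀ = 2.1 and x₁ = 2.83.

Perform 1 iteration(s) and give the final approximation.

f(x) = x² - 5
x₀ = 2.1, x₁ = 2.83

Secant formula: x_{n+1} = x_n - f(x_n)(x_n - x_{n-1})/(f(x_n) - f(x_{n-1}))

Iteration 1:
  f(2.100000) = -0.590000
  f(2.830000) = 3.008900
  x_2 = 2.830000 - 3.008900×(2.830000 - 2.100000)/(3.008900 - (-0.590000))
       = 2.219675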